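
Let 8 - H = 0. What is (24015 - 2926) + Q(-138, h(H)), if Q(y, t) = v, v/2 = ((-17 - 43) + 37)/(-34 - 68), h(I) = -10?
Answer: 1075562/51 ≈ 21089.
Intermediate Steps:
H = 8 (H = 8 - 1*0 = 8 + 0 = 8)
v = 23/51 (v = 2*(((-17 - 43) + 37)/(-34 - 68)) = 2*((-60 + 37)/(-102)) = 2*(-23*(-1/102)) = 2*(23/102) = 23/51 ≈ 0.45098)
Q(y, t) = 23/51
(24015 - 2926) + Q(-138, h(H)) = (24015 - 2926) + 23/51 = 21089 + 23/51 = 1075562/51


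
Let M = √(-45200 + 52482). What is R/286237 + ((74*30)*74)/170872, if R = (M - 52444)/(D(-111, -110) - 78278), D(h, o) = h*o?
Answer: 13869310151552/14425796983273 - √7282/18911106116 ≈ 0.96142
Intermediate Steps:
M = √7282 ≈ 85.335
R = 13111/16517 - √7282/66068 (R = (√7282 - 52444)/(-111*(-110) - 78278) = (-52444 + √7282)/(12210 - 78278) = (-52444 + √7282)/(-66068) = (-52444 + √7282)*(-1/66068) = 13111/16517 - √7282/66068 ≈ 0.79250)
R/286237 + ((74*30)*74)/170872 = (13111/16517 - √7282/66068)/286237 + ((74*30)*74)/170872 = (13111/16517 - √7282/66068)*(1/286237) + (2220*74)*(1/170872) = (1873/675396647 - √7282/18911106116) + 164280*(1/170872) = (1873/675396647 - √7282/18911106116) + 20535/21359 = 13869310151552/14425796983273 - √7282/18911106116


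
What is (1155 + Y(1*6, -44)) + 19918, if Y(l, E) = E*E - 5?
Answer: 23004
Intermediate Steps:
Y(l, E) = -5 + E² (Y(l, E) = E² - 5 = -5 + E²)
(1155 + Y(1*6, -44)) + 19918 = (1155 + (-5 + (-44)²)) + 19918 = (1155 + (-5 + 1936)) + 19918 = (1155 + 1931) + 19918 = 3086 + 19918 = 23004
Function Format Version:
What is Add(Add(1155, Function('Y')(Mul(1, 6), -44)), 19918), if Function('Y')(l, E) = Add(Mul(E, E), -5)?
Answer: 23004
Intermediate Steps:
Function('Y')(l, E) = Add(-5, Pow(E, 2)) (Function('Y')(l, E) = Add(Pow(E, 2), -5) = Add(-5, Pow(E, 2)))
Add(Add(1155, Function('Y')(Mul(1, 6), -44)), 19918) = Add(Add(1155, Add(-5, Pow(-44, 2))), 19918) = Add(Add(1155, Add(-5, 1936)), 19918) = Add(Add(1155, 1931), 19918) = Add(3086, 19918) = 23004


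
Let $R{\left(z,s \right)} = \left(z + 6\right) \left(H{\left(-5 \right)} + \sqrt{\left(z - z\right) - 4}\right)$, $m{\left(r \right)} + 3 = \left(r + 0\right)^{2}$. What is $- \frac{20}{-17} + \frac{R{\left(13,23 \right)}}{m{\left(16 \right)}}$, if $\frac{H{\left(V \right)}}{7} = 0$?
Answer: $\frac{20}{17} + \frac{38 i}{253} \approx 1.1765 + 0.1502 i$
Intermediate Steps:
$m{\left(r \right)} = -3 + r^{2}$ ($m{\left(r \right)} = -3 + \left(r + 0\right)^{2} = -3 + r^{2}$)
$H{\left(V \right)} = 0$ ($H{\left(V \right)} = 7 \cdot 0 = 0$)
$R{\left(z,s \right)} = 2 i \left(6 + z\right)$ ($R{\left(z,s \right)} = \left(z + 6\right) \left(0 + \sqrt{\left(z - z\right) - 4}\right) = \left(6 + z\right) \left(0 + \sqrt{0 - 4}\right) = \left(6 + z\right) \left(0 + \sqrt{-4}\right) = \left(6 + z\right) \left(0 + 2 i\right) = \left(6 + z\right) 2 i = 2 i \left(6 + z\right)$)
$- \frac{20}{-17} + \frac{R{\left(13,23 \right)}}{m{\left(16 \right)}} = - \frac{20}{-17} + \frac{2 i \left(6 + 13\right)}{-3 + 16^{2}} = \left(-20\right) \left(- \frac{1}{17}\right) + \frac{2 i 19}{-3 + 256} = \frac{20}{17} + \frac{38 i}{253}$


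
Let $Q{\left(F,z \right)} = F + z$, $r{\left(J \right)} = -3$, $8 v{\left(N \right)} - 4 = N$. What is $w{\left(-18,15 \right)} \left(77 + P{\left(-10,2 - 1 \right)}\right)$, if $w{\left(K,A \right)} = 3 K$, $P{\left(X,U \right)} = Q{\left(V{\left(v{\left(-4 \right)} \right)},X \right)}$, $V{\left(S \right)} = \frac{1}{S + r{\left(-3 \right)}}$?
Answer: $-3600$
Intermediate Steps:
$v{\left(N \right)} = \frac{1}{2} + \frac{N}{8}$
$V{\left(S \right)} = \frac{1}{-3 + S}$ ($V{\left(S \right)} = \frac{1}{S - 3} = \frac{1}{-3 + S}$)
$P{\left(X,U \right)} = - \frac{1}{3} + X$ ($P{\left(X,U \right)} = \frac{1}{-3 + \left(\frac{1}{2} + \frac{1}{8} \left(-4\right)\right)} + X = \frac{1}{-3 + \left(\frac{1}{2} - \frac{1}{2}\right)} + X = \frac{1}{-3 + 0} + X = \frac{1}{-3} + X = - \frac{1}{3} + X$)
$w{\left(-18,15 \right)} \left(77 + P{\left(-10,2 - 1 \right)}\right) = 3 \left(-18\right) \left(77 - \frac{31}{3}\right) = - 54 \left(77 - \frac{31}{3}\right) = \left(-54\right) \frac{200}{3} = -3600$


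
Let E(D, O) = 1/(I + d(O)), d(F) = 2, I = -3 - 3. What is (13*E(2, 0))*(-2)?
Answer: 13/2 ≈ 6.5000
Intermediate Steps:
I = -6
E(D, O) = -¼ (E(D, O) = 1/(-6 + 2) = 1/(-4) = -¼)
(13*E(2, 0))*(-2) = (13*(-¼))*(-2) = -13/4*(-2) = 13/2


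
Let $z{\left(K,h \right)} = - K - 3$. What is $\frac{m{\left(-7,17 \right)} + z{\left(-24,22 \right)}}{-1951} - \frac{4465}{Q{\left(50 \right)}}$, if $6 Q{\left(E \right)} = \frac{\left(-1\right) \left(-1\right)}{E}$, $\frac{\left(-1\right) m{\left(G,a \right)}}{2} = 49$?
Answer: $- \frac{2613364423}{1951} \approx -1.3395 \cdot 10^{6}$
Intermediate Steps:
$m{\left(G,a \right)} = -98$ ($m{\left(G,a \right)} = \left(-2\right) 49 = -98$)
$z{\left(K,h \right)} = -3 - K$
$Q{\left(E \right)} = \frac{1}{6 E}$ ($Q{\left(E \right)} = \frac{\left(-1\right) \left(-1\right) \frac{1}{E}}{6} = \frac{1 \frac{1}{E}}{6} = \frac{1}{6 E}$)
$\frac{m{\left(-7,17 \right)} + z{\left(-24,22 \right)}}{-1951} - \frac{4465}{Q{\left(50 \right)}} = \frac{-98 - -21}{-1951} - \frac{4465}{\frac{1}{6} \cdot \frac{1}{50}} = \left(-98 + \left(-3 + 24\right)\right) \left(- \frac{1}{1951}\right) - \frac{4465}{\frac{1}{6} \cdot \frac{1}{50}} = \left(-98 + 21\right) \left(- \frac{1}{1951}\right) - 4465 \frac{1}{\frac{1}{300}} = \left(-77\right) \left(- \frac{1}{1951}\right) - 1339500 = \frac{77}{1951} - 1339500 = - \frac{2613364423}{1951}$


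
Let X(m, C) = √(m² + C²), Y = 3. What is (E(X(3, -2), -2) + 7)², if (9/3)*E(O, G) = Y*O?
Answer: (7 + √13)² ≈ 112.48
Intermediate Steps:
X(m, C) = √(C² + m²)
E(O, G) = O (E(O, G) = (3*O)/3 = O)
(E(X(3, -2), -2) + 7)² = (√((-2)² + 3²) + 7)² = (√(4 + 9) + 7)² = (√13 + 7)² = (7 + √13)²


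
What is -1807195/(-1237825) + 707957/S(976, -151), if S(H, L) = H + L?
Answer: 35112712376/40848225 ≈ 859.59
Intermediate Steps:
-1807195/(-1237825) + 707957/S(976, -151) = -1807195/(-1237825) + 707957/(976 - 151) = -1807195*(-1/1237825) + 707957/825 = 361439/247565 + 707957*(1/825) = 361439/247565 + 707957/825 = 35112712376/40848225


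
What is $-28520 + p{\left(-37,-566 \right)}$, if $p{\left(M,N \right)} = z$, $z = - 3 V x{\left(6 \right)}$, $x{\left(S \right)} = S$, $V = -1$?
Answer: $-28502$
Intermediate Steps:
$z = 18$ ($z = \left(-3\right) \left(-1\right) 6 = 3 \cdot 6 = 18$)
$p{\left(M,N \right)} = 18$
$-28520 + p{\left(-37,-566 \right)} = -28520 + 18 = -28502$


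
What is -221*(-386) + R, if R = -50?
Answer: 85256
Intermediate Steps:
-221*(-386) + R = -221*(-386) - 50 = 85306 - 50 = 85256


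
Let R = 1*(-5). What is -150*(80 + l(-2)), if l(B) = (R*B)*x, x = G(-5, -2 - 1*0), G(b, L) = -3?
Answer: -7500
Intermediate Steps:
R = -5
x = -3
l(B) = 15*B (l(B) = -5*B*(-3) = 15*B)
-150*(80 + l(-2)) = -150*(80 + 15*(-2)) = -150*(80 - 30) = -150*50 = -7500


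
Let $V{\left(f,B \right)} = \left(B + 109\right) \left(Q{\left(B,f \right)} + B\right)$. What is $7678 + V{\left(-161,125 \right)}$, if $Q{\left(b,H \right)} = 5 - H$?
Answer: $75772$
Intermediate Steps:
$V{\left(f,B \right)} = \left(109 + B\right) \left(5 + B - f\right)$ ($V{\left(f,B \right)} = \left(B + 109\right) \left(\left(5 - f\right) + B\right) = \left(109 + B\right) \left(5 + B - f\right)$)
$7678 + V{\left(-161,125 \right)} = 7678 + \left(545 + 125^{2} - -17549 + 114 \cdot 125 - 125 \left(-161\right)\right) = 7678 + \left(545 + 15625 + 17549 + 14250 + 20125\right) = 7678 + 68094 = 75772$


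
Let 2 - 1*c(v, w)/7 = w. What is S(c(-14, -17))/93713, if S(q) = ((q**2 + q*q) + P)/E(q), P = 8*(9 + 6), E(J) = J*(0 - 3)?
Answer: -35498/37391487 ≈ -0.00094936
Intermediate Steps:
c(v, w) = 14 - 7*w
E(J) = -3*J (E(J) = J*(-3) = -3*J)
P = 120 (P = 8*15 = 120)
S(q) = -(120 + 2*q**2)/(3*q) (S(q) = ((q**2 + q*q) + 120)/((-3*q)) = ((q**2 + q**2) + 120)*(-1/(3*q)) = (2*q**2 + 120)*(-1/(3*q)) = (120 + 2*q**2)*(-1/(3*q)) = -(120 + 2*q**2)/(3*q))
S(c(-14, -17))/93713 = (-40/(14 - 7*(-17)) - 2*(14 - 7*(-17))/3)/93713 = (-40/(14 + 119) - 2*(14 + 119)/3)*(1/93713) = (-40/133 - 2/3*133)*(1/93713) = (-40*1/133 - 266/3)*(1/93713) = (-40/133 - 266/3)*(1/93713) = -35498/399*1/93713 = -35498/37391487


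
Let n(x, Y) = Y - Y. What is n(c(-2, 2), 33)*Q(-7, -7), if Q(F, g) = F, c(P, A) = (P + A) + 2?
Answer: 0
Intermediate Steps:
c(P, A) = 2 + A + P (c(P, A) = (A + P) + 2 = 2 + A + P)
n(x, Y) = 0
n(c(-2, 2), 33)*Q(-7, -7) = 0*(-7) = 0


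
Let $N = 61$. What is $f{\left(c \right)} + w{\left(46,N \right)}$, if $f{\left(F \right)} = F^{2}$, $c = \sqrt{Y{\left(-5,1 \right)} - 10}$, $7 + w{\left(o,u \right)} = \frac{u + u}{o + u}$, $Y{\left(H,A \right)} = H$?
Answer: $- \frac{2232}{107} \approx -20.86$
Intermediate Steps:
$w{\left(o,u \right)} = -7 + \frac{2 u}{o + u}$ ($w{\left(o,u \right)} = -7 + \frac{u + u}{o + u} = -7 + \frac{2 u}{o + u}$)
$c = i \sqrt{15}$ ($c = \sqrt{-5 - 10} = \sqrt{-15} = i \sqrt{15} \approx 3.873 i$)
$f{\left(c \right)} + w{\left(46,N \right)} = \left(i \sqrt{15}\right)^{2} + \frac{\left(-7\right) 46 - 305}{46 + 61} = -15 + \frac{-322 - 305}{107} = -15 + \frac{1}{107} \left(-627\right) = -15 - \frac{627}{107} = - \frac{2232}{107}$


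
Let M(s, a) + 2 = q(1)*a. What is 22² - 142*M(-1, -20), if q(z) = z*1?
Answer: 3608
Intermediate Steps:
q(z) = z
M(s, a) = -2 + a (M(s, a) = -2 + 1*a = -2 + a)
22² - 142*M(-1, -20) = 22² - 142*(-2 - 20) = 484 - 142*(-22) = 484 + 3124 = 3608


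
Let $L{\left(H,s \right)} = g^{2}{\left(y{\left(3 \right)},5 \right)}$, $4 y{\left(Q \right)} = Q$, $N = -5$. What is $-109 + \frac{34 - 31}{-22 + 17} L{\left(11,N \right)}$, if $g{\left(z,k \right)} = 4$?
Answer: $- \frac{593}{5} \approx -118.6$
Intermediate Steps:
$y{\left(Q \right)} = \frac{Q}{4}$
$L{\left(H,s \right)} = 16$ ($L{\left(H,s \right)} = 4^{2} = 16$)
$-109 + \frac{34 - 31}{-22 + 17} L{\left(11,N \right)} = -109 + \frac{34 - 31}{-22 + 17} \cdot 16 = -109 + \frac{3}{-5} \cdot 16 = -109 + 3 \left(- \frac{1}{5}\right) 16 = -109 - \frac{48}{5} = - \frac{593}{5}$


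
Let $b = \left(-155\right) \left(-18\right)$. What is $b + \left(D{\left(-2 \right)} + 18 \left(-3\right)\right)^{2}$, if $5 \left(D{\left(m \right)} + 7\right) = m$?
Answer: $\frac{163999}{25} \approx 6560.0$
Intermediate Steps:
$D{\left(m \right)} = -7 + \frac{m}{5}$
$b = 2790$
$b + \left(D{\left(-2 \right)} + 18 \left(-3\right)\right)^{2} = 2790 + \left(\left(-7 + \frac{1}{5} \left(-2\right)\right) + 18 \left(-3\right)\right)^{2} = 2790 + \left(\left(-7 - \frac{2}{5}\right) - 54\right)^{2} = 2790 + \left(- \frac{37}{5} - 54\right)^{2} = 2790 + \left(- \frac{307}{5}\right)^{2} = 2790 + \frac{94249}{25} = \frac{163999}{25}$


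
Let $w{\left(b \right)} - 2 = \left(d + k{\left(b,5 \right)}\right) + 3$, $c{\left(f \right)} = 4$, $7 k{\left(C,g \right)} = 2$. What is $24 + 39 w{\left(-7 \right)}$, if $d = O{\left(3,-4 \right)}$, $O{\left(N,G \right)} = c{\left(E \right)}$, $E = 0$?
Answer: $\frac{2703}{7} \approx 386.14$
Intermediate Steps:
$k{\left(C,g \right)} = \frac{2}{7}$ ($k{\left(C,g \right)} = \frac{1}{7} \cdot 2 = \frac{2}{7}$)
$O{\left(N,G \right)} = 4$
$d = 4$
$w{\left(b \right)} = \frac{65}{7}$ ($w{\left(b \right)} = 2 + \left(\left(4 + \frac{2}{7}\right) + 3\right) = 2 + \left(\frac{30}{7} + 3\right) = 2 + \frac{51}{7} = \frac{65}{7}$)
$24 + 39 w{\left(-7 \right)} = 24 + 39 \cdot \frac{65}{7} = 24 + \frac{2535}{7} = \frac{2703}{7}$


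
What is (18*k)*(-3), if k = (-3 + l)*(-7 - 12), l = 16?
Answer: 13338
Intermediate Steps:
k = -247 (k = (-3 + 16)*(-7 - 12) = 13*(-19) = -247)
(18*k)*(-3) = (18*(-247))*(-3) = -4446*(-3) = 13338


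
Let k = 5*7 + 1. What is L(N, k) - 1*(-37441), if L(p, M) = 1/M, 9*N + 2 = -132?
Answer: 1347877/36 ≈ 37441.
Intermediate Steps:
N = -134/9 (N = -2/9 + (⅑)*(-132) = -2/9 - 44/3 = -134/9 ≈ -14.889)
k = 36 (k = 35 + 1 = 36)
L(N, k) - 1*(-37441) = 1/36 - 1*(-37441) = 1/36 + 37441 = 1347877/36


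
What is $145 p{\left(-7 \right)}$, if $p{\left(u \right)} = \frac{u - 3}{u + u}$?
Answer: $\frac{725}{7} \approx 103.57$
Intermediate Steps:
$p{\left(u \right)} = \frac{-3 + u}{2 u}$
$145 p{\left(-7 \right)} = 145 \frac{-3 - 7}{2 \left(-7\right)} = 145 \cdot \frac{1}{2} \left(- \frac{1}{7}\right) \left(-10\right) = 145 \cdot \frac{5}{7} = \frac{725}{7}$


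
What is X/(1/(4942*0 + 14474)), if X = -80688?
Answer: -1167878112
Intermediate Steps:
X/(1/(4942*0 + 14474)) = -80688/(1/(4942*0 + 14474)) = -80688/(1/(0 + 14474)) = -80688/(1/14474) = -80688/1/14474 = -80688*14474 = -1167878112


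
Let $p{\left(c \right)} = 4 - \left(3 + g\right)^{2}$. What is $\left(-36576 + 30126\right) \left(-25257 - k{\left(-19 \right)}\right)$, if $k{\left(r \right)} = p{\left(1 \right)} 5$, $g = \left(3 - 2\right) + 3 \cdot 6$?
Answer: $147427650$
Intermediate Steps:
$g = 19$ ($g = 1 + 18 = 19$)
$p{\left(c \right)} = -480$ ($p{\left(c \right)} = 4 - \left(3 + 19\right)^{2} = 4 - 22^{2} = 4 - 484 = -480$)
$k{\left(r \right)} = -2400$ ($k{\left(r \right)} = \left(-480\right) 5 = -2400$)
$\left(-36576 + 30126\right) \left(-25257 - k{\left(-19 \right)}\right) = \left(-36576 + 30126\right) \left(-25257 - -2400\right) = - 6450 \left(-25257 + 2400\right) = \left(-6450\right) \left(-22857\right) = 147427650$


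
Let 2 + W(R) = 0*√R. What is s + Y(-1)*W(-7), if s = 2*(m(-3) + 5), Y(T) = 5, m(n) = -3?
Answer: -6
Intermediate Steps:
W(R) = -2 (W(R) = -2 + 0*√R = -2 + 0 = -2)
s = 4 (s = 2*(-3 + 5) = 2*2 = 4)
s + Y(-1)*W(-7) = 4 + 5*(-2) = 4 - 10 = -6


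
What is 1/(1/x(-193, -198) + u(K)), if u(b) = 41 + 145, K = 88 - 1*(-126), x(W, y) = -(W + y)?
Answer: 391/72727 ≈ 0.0053763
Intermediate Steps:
x(W, y) = -W - y
K = 214 (K = 88 + 126 = 214)
u(b) = 186
1/(1/x(-193, -198) + u(K)) = 1/(1/(-1*(-193) - 1*(-198)) + 186) = 1/(1/(193 + 198) + 186) = 1/(1/391 + 186) = 1/(72727/391) = 391/72727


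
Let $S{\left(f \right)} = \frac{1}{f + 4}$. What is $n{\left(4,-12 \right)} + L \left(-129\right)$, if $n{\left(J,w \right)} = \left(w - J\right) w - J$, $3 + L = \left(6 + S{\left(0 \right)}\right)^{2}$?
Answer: $- \frac{71425}{16} \approx -4464.1$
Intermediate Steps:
$S{\left(f \right)} = \frac{1}{4 + f}$
$L = \frac{577}{16}$ ($L = -3 + \left(6 + \frac{1}{4 + 0}\right)^{2} = -3 + \left(6 + \frac{1}{4}\right)^{2} = -3 + \left(\frac{25}{4}\right)^{2} = -3 + \frac{625}{16} = \frac{577}{16} \approx 36.063$)
$n{\left(J,w \right)} = - J + w \left(w - J\right)$ ($n{\left(J,w \right)} = w \left(w - J\right) - J = - J + w \left(w - J\right)$)
$n{\left(4,-12 \right)} + L \left(-129\right) = \left(\left(-12\right)^{2} - 4 - 4 \left(-12\right)\right) + \frac{577}{16} \left(-129\right) = \left(144 - 4 + 48\right) - \frac{74433}{16} = 188 - \frac{74433}{16} = - \frac{71425}{16}$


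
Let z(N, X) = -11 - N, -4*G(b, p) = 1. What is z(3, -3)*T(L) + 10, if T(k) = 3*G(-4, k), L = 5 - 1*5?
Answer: 41/2 ≈ 20.500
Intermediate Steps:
G(b, p) = -1/4 (G(b, p) = -1/4*1 = -1/4)
L = 0 (L = 5 - 5 = 0)
T(k) = -3/4 (T(k) = 3*(-1/4) = -3/4)
z(3, -3)*T(L) + 10 = (-11 - 1*3)*(-3/4) + 10 = (-11 - 3)*(-3/4) + 10 = -14*(-3/4) + 10 = 21/2 + 10 = 41/2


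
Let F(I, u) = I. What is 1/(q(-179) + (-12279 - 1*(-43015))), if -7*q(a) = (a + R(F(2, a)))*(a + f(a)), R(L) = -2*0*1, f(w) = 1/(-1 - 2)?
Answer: 21/549154 ≈ 3.8241e-5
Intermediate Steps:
f(w) = -1/3 (f(w) = 1/(-3) = -1/3)
R(L) = 0 (R(L) = 0*1 = 0)
q(a) = -a*(-1/3 + a)/7 (q(a) = -(a + 0)*(a - 1/3)/7 = -a*(-1/3 + a)/7)
1/(q(-179) + (-12279 - 1*(-43015))) = 1/((1/21)*(-179)*(1 - 3*(-179)) + (-12279 - 1*(-43015))) = 1/((1/21)*(-179)*(1 + 537) + (-12279 + 43015)) = 1/((1/21)*(-179)*538 + 30736) = 1/(-96302/21 + 30736) = 1/(549154/21) = 21/549154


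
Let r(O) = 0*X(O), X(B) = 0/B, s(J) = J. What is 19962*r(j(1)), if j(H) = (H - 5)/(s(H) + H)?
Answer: 0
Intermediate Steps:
X(B) = 0
j(H) = (-5 + H)/(2*H) (j(H) = (H - 5)/(H + H) = (-5 + H)/((2*H)) = (-5 + H)*(1/(2*H)) = (-5 + H)/(2*H))
r(O) = 0 (r(O) = 0*0 = 0)
19962*r(j(1)) = 19962*0 = 0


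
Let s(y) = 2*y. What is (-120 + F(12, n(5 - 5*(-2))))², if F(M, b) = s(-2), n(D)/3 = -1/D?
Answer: 15376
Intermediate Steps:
n(D) = -3/D (n(D) = 3*(-1/D) = -3/D)
F(M, b) = -4 (F(M, b) = 2*(-2) = -4)
(-120 + F(12, n(5 - 5*(-2))))² = (-120 - 4)² = (-124)² = 15376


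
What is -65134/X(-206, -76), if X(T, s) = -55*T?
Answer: -32567/5665 ≈ -5.7488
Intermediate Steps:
-65134/X(-206, -76) = -65134/((-55*(-206))) = -65134/11330 = -65134*1/11330 = -32567/5665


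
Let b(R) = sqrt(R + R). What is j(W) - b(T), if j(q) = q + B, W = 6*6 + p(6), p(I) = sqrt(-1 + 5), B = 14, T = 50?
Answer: 42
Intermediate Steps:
p(I) = 2 (p(I) = sqrt(4) = 2)
W = 38 (W = 6*6 + 2 = 36 + 2 = 38)
b(R) = sqrt(2)*sqrt(R) (b(R) = sqrt(2*R) = sqrt(2)*sqrt(R))
j(q) = 14 + q (j(q) = q + 14 = 14 + q)
j(W) - b(T) = (14 + 38) - sqrt(2)*sqrt(50) = 52 - sqrt(2)*5*sqrt(2) = 52 - 1*10 = 52 - 10 = 42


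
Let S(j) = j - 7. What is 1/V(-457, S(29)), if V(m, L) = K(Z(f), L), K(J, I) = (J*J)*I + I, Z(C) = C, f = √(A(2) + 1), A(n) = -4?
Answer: -1/44 ≈ -0.022727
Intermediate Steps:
S(j) = -7 + j
f = I*√3 (f = √(-4 + 1) = √(-3) = I*√3 ≈ 1.732*I)
K(J, I) = I + I*J² (K(J, I) = J²*I + I = I*J² + I = I + I*J²)
V(m, L) = -2*L (V(m, L) = L*(1 + (I*√3)²) = L*(1 - 3) = L*(-2) = -2*L)
1/V(-457, S(29)) = 1/(-2*(-7 + 29)) = 1/(-2*22) = 1/(-44) = -1/44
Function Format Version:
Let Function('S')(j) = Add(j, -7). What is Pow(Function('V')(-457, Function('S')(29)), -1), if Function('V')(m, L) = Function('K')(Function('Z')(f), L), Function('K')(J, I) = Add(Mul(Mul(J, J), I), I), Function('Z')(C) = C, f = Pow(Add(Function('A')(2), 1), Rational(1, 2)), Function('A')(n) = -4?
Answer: Rational(-1, 44) ≈ -0.022727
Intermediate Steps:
Function('S')(j) = Add(-7, j)
f = Mul(I, Pow(3, Rational(1, 2))) (f = Pow(Add(-4, 1), Rational(1, 2)) = Pow(-3, Rational(1, 2)) = Mul(I, Pow(3, Rational(1, 2))) ≈ Mul(1.7320, I))
Function('K')(J, I) = Add(I, Mul(I, Pow(J, 2))) (Function('K')(J, I) = Add(Mul(Pow(J, 2), I), I) = Add(Mul(I, Pow(J, 2)), I) = Add(I, Mul(I, Pow(J, 2))))
Function('V')(m, L) = Mul(-2, L) (Function('V')(m, L) = Mul(L, Add(1, Pow(Mul(I, Pow(3, Rational(1, 2))), 2))) = Mul(L, Add(1, -3)) = Mul(L, -2) = Mul(-2, L))
Pow(Function('V')(-457, Function('S')(29)), -1) = Pow(Mul(-2, Add(-7, 29)), -1) = Pow(Mul(-2, 22), -1) = Pow(-44, -1) = Rational(-1, 44)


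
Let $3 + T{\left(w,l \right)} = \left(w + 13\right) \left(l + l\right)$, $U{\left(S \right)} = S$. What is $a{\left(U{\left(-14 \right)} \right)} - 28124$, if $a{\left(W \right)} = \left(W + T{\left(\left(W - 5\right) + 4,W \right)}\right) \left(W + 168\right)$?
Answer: $-22118$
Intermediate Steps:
$T{\left(w,l \right)} = -3 + 2 l \left(13 + w\right)$ ($T{\left(w,l \right)} = -3 + \left(w + 13\right) \left(l + l\right) = -3 + \left(13 + w\right) 2 l = -3 + 2 l \left(13 + w\right)$)
$a{\left(W \right)} = \left(168 + W\right) \left(-3 + 27 W + 2 W \left(-1 + W\right)\right)$ ($a{\left(W \right)} = \left(W + \left(-3 + 26 W + 2 W \left(\left(W - 5\right) + 4\right)\right)\right) \left(W + 168\right) = \left(W + \left(-3 + 26 W + 2 W \left(\left(-5 + W\right) + 4\right)\right)\right) \left(168 + W\right) = \left(W + \left(-3 + 26 W + 2 W \left(-1 + W\right)\right)\right) \left(168 + W\right) = \left(-3 + 27 W + 2 W \left(-1 + W\right)\right) \left(168 + W\right) = \left(168 + W\right) \left(-3 + 27 W + 2 W \left(-1 + W\right)\right)$)
$a{\left(U{\left(-14 \right)} \right)} - 28124 = \left(-504 + 2 \left(-14\right)^{3} + 361 \left(-14\right)^{2} + 4197 \left(-14\right)\right) - 28124 = \left(-504 + 2 \left(-2744\right) + 361 \cdot 196 - 58758\right) - 28124 = \left(-504 - 5488 + 70756 - 58758\right) - 28124 = 6006 - 28124 = -22118$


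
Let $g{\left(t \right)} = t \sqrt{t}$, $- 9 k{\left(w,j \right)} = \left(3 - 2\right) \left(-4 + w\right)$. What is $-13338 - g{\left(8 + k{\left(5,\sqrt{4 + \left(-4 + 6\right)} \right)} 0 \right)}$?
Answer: $-13338 - 16 \sqrt{2} \approx -13361.0$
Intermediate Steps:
$k{\left(w,j \right)} = \frac{4}{9} - \frac{w}{9}$ ($k{\left(w,j \right)} = - \frac{\left(3 - 2\right) \left(-4 + w\right)}{9} = - \frac{1 \left(-4 + w\right)}{9} = - \frac{-4 + w}{9} = \frac{4}{9} - \frac{w}{9}$)
$g{\left(t \right)} = t^{\frac{3}{2}}$
$-13338 - g{\left(8 + k{\left(5,\sqrt{4 + \left(-4 + 6\right)} \right)} 0 \right)} = -13338 - \left(8 + \left(\frac{4}{9} - \frac{5}{9}\right) 0\right)^{\frac{3}{2}} = -13338 - \left(8 - 0\right)^{\frac{3}{2}} = -13338 - \left(8 + 0\right)^{\frac{3}{2}} = -13338 - 8^{\frac{3}{2}} = -13338 - 16 \sqrt{2}$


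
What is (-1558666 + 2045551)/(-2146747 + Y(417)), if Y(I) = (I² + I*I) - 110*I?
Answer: -486885/1844839 ≈ -0.26392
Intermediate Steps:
Y(I) = -110*I + 2*I² (Y(I) = (I² + I²) - 110*I = 2*I² - 110*I = -110*I + 2*I²)
(-1558666 + 2045551)/(-2146747 + Y(417)) = (-1558666 + 2045551)/(-2146747 + 2*417*(-55 + 417)) = 486885/(-2146747 + 2*417*362) = 486885/(-2146747 + 301908) = 486885/(-1844839) = 486885*(-1/1844839) = -486885/1844839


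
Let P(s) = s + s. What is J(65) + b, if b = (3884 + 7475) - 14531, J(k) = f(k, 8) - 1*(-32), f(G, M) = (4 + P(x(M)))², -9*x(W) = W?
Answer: -253940/81 ≈ -3135.1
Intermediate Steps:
x(W) = -W/9
P(s) = 2*s
f(G, M) = (4 - 2*M/9)² (f(G, M) = (4 + 2*(-M/9))² = (4 - 2*M/9)²)
J(k) = 2992/81 (J(k) = 4*(18 - 1*8)²/81 - 1*(-32) = 4*(18 - 8)²/81 + 32 = (4/81)*10² + 32 = (4/81)*100 + 32 = 400/81 + 32 = 2992/81)
b = -3172 (b = 11359 - 14531 = -3172)
J(65) + b = 2992/81 - 3172 = -253940/81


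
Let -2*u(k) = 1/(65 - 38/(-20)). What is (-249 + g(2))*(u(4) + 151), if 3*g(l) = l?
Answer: -75255430/2007 ≈ -37497.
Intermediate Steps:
g(l) = l/3
u(k) = -5/669 (u(k) = -1/(2*(65 - 38/(-20))) = -1/(2*(65 - 38*(-1/20))) = -1/(2*(65 + 19/10)) = -1/(2*669/10) = -½*10/669 = -5/669)
(-249 + g(2))*(u(4) + 151) = (-249 + (⅓)*2)*(-5/669 + 151) = (-249 + ⅔)*(101014/669) = -745/3*101014/669 = -75255430/2007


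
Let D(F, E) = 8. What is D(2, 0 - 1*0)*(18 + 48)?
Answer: 528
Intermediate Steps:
D(2, 0 - 1*0)*(18 + 48) = 8*(18 + 48) = 8*66 = 528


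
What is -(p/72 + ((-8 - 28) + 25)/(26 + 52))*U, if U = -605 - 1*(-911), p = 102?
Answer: -10149/26 ≈ -390.35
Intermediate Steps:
U = 306 (U = -605 + 911 = 306)
-(p/72 + ((-8 - 28) + 25)/(26 + 52))*U = -(102/72 + ((-8 - 28) + 25)/(26 + 52))*306 = -(102*(1/72) + (-36 + 25)/78)*306 = -(17/12 - 11*1/78)*306 = -(17/12 - 11/78)*306 = -199*306/156 = -1*10149/26 = -10149/26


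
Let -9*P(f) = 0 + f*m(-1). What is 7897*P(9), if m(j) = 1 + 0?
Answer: -7897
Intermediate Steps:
m(j) = 1
P(f) = -f/9 (P(f) = -(0 + f*1)/9 = -(0 + f)/9 = -f/9)
7897*P(9) = 7897*(-1/9*9) = 7897*(-1) = -7897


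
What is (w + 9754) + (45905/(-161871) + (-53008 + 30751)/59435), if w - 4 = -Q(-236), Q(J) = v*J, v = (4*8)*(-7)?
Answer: -414720660287332/9620802885 ≈ -43107.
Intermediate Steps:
v = -224 (v = 32*(-7) = -224)
Q(J) = -224*J
w = -52860 (w = 4 - (-224)*(-236) = 4 - 1*52864 = 4 - 52864 = -52860)
(w + 9754) + (45905/(-161871) + (-53008 + 30751)/59435) = (-52860 + 9754) + (45905/(-161871) + (-53008 + 30751)/59435) = -43106 + (45905*(-1/161871) - 22257*1/59435) = -43106 + (-45905/161871 - 22257/59435) = -43106 - 6331126522/9620802885 = -414720660287332/9620802885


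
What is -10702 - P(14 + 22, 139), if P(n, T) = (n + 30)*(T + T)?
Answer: -29050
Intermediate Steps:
P(n, T) = 2*T*(30 + n) (P(n, T) = (30 + n)*(2*T) = 2*T*(30 + n))
-10702 - P(14 + 22, 139) = -10702 - 2*139*(30 + (14 + 22)) = -10702 - 2*139*(30 + 36) = -10702 - 2*139*66 = -10702 - 1*18348 = -10702 - 18348 = -29050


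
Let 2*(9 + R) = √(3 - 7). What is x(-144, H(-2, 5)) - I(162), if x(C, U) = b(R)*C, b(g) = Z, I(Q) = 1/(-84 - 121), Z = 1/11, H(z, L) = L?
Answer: -29509/2255 ≈ -13.086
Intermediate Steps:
R = -9 + I (R = -9 + √(3 - 7)/2 = -9 + √(-4)/2 = -9 + (2*I)/2 = -9 + I ≈ -9.0 + 1.0*I)
Z = 1/11 ≈ 0.090909
I(Q) = -1/205 (I(Q) = 1/(-205) = -1/205)
b(g) = 1/11
x(C, U) = C/11
x(-144, H(-2, 5)) - I(162) = (1/11)*(-144) - 1*(-1/205) = -144/11 + 1/205 = -29509/2255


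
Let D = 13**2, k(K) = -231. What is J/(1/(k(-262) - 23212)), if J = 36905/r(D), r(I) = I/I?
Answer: -865163915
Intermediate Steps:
D = 169
r(I) = 1
J = 36905 (J = 36905/1 = 36905*1 = 36905)
J/(1/(k(-262) - 23212)) = 36905/(1/(-231 - 23212)) = 36905/(1/(-23443)) = 36905/(-1/23443) = 36905*(-23443) = -865163915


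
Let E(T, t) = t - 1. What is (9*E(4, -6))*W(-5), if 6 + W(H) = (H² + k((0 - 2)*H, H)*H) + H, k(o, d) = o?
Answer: 2268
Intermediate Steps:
E(T, t) = -1 + t
W(H) = -6 + H - H² (W(H) = -6 + ((H² + ((0 - 2)*H)*H) + H) = -6 + ((H² + (-2*H)*H) + H) = -6 + ((H² - 2*H²) + H) = -6 + (-H² + H) = -6 + (H - H²) = -6 + H - H²)
(9*E(4, -6))*W(-5) = (9*(-1 - 6))*(-6 - 5 - 1*(-5)²) = (9*(-7))*(-6 - 5 - 1*25) = -63*(-6 - 5 - 25) = -63*(-36) = 2268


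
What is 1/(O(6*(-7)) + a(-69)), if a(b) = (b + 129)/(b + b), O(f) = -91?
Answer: -23/2103 ≈ -0.010937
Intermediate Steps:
a(b) = (129 + b)/(2*b) (a(b) = (129 + b)/((2*b)) = (129 + b)*(1/(2*b)) = (129 + b)/(2*b))
1/(O(6*(-7)) + a(-69)) = 1/(-91 + (½)*(129 - 69)/(-69)) = 1/(-91 + (½)*(-1/69)*60) = 1/(-91 - 10/23) = 1/(-2103/23) = -23/2103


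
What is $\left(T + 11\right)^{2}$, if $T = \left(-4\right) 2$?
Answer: $9$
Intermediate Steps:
$T = -8$
$\left(T + 11\right)^{2} = \left(-8 + 11\right)^{2} = 3^{2} = 9$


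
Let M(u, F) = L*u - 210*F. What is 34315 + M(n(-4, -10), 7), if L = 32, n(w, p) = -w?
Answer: 32973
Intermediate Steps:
M(u, F) = -210*F + 32*u (M(u, F) = 32*u - 210*F = -210*F + 32*u)
34315 + M(n(-4, -10), 7) = 34315 + (-210*7 + 32*(-1*(-4))) = 34315 + (-1470 + 32*4) = 34315 + (-1470 + 128) = 34315 - 1342 = 32973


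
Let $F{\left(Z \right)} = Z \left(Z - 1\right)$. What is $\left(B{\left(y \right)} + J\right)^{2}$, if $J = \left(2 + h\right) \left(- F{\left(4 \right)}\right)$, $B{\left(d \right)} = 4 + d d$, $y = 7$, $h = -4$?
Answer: $5929$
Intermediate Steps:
$F{\left(Z \right)} = Z \left(-1 + Z\right)$
$B{\left(d \right)} = 4 + d^{2}$
$J = 24$ ($J = \left(2 - 4\right) \left(- 4 \left(-1 + 4\right)\right) = - 2 \left(- 4 \cdot 3\right) = - 2 \left(\left(-1\right) 12\right) = \left(-2\right) \left(-12\right) = 24$)
$\left(B{\left(y \right)} + J\right)^{2} = \left(\left(4 + 7^{2}\right) + 24\right)^{2} = \left(\left(4 + 49\right) + 24\right)^{2} = \left(53 + 24\right)^{2} = 77^{2} = 5929$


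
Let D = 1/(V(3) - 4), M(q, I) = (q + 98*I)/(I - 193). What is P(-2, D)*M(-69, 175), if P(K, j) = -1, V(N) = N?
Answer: 17081/18 ≈ 948.94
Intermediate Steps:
M(q, I) = (q + 98*I)/(-193 + I)
D = -1 (D = 1/(3 - 4) = 1/(-1) = -1)
P(-2, D)*M(-69, 175) = -(-69 + 98*175)/(-193 + 175) = -(-69 + 17150)/(-18) = -(-1)*17081/18 = -1*(-17081/18) = 17081/18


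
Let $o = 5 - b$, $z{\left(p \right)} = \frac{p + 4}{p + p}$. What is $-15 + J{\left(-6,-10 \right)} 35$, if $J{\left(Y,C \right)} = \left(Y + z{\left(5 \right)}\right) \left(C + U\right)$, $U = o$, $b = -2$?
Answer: $\frac{1041}{2} \approx 520.5$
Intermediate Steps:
$z{\left(p \right)} = \frac{4 + p}{2 p}$
$o = 7$ ($o = 5 - -2 = 5 + 2 = 7$)
$U = 7$
$J{\left(Y,C \right)} = \left(7 + C\right) \left(\frac{9}{10} + Y\right)$ ($J{\left(Y,C \right)} = \left(Y + \frac{4 + 5}{2 \cdot 5}\right) \left(C + 7\right) = \left(Y + \frac{1}{2} \cdot \frac{1}{5} \cdot 9\right) \left(7 + C\right) = \left(Y + \frac{9}{10}\right) \left(7 + C\right) = \left(\frac{9}{10} + Y\right) \left(7 + C\right) = \left(7 + C\right) \left(\frac{9}{10} + Y\right)$)
$-15 + J{\left(-6,-10 \right)} 35 = -15 + \left(\frac{63}{10} + 7 \left(-6\right) + \frac{9}{10} \left(-10\right) - -60\right) 35 = -15 + \left(\frac{63}{10} - 42 - 9 + 60\right) 35 = -15 + \frac{153}{10} \cdot 35 = -15 + \frac{1071}{2} = \frac{1041}{2}$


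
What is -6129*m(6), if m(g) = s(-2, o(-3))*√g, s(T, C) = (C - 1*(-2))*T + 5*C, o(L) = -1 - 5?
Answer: 134838*√6 ≈ 3.3028e+5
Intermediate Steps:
o(L) = -6
s(T, C) = 5*C + T*(2 + C) (s(T, C) = (C + 2)*T + 5*C = (2 + C)*T + 5*C = T*(2 + C) + 5*C = 5*C + T*(2 + C))
m(g) = -22*√g (m(g) = (2*(-2) + 5*(-6) - 6*(-2))*√g = (-4 - 30 + 12)*√g = -22*√g)
-6129*m(6) = -(-134838)*√6 = 134838*√6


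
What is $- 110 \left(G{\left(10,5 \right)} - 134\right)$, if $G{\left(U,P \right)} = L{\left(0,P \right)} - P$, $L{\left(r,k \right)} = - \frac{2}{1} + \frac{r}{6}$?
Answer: $15510$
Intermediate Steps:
$L{\left(r,k \right)} = -2 + \frac{r}{6}$ ($L{\left(r,k \right)} = \left(-2\right) 1 + r \frac{1}{6} = -2 + \frac{r}{6}$)
$G{\left(U,P \right)} = -2 - P$ ($G{\left(U,P \right)} = \left(-2 + \frac{1}{6} \cdot 0\right) - P = \left(-2 + 0\right) - P = -2 - P$)
$- 110 \left(G{\left(10,5 \right)} - 134\right) = - 110 \left(\left(-2 - 5\right) - 134\right) = - 110 \left(-7 - 134\right) = \left(-110\right) \left(-141\right) = 15510$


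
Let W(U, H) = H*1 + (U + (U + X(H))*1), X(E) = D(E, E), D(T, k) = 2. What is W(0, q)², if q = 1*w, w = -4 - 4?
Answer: 36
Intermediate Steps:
X(E) = 2
w = -8
q = -8 (q = 1*(-8) = -8)
W(U, H) = 2 + H + 2*U (W(U, H) = H*1 + (U + (U + 2)*1) = H + (U + (2 + U)*1) = H + (U + (2 + U)) = H + (2 + 2*U) = 2 + H + 2*U)
W(0, q)² = (2 - 8 + 2*0)² = (2 - 8 + 0)² = (-6)² = 36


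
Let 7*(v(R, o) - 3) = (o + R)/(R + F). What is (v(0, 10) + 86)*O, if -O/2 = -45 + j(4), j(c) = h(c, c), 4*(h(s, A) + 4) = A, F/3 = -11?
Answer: 657568/77 ≈ 8539.8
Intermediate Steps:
F = -33 (F = 3*(-11) = -33)
h(s, A) = -4 + A/4
v(R, o) = 3 + (R + o)/(7*(-33 + R)) (v(R, o) = 3 + ((o + R)/(R - 33))/7 = 3 + ((R + o)/(-33 + R))/7 = 3 + (R + o)/(7*(-33 + R)))
j(c) = -4 + c/4
O = 96 (O = -2*(-45 + (-4 + (¼)*4)) = -2*(-45 + (-4 + 1)) = -2*(-45 - 3) = -2*(-48) = 96)
(v(0, 10) + 86)*O = ((-693 + 10 + 22*0)/(7*(-33 + 0)) + 86)*96 = ((⅐)*(-693 + 10 + 0)/(-33) + 86)*96 = ((⅐)*(-1/33)*(-683) + 86)*96 = (683/231 + 86)*96 = (20549/231)*96 = 657568/77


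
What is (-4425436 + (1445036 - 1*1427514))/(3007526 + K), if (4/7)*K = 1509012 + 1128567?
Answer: -17631656/30493157 ≈ -0.57822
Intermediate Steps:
K = 18463053/4 (K = 7*(1509012 + 1128567)/4 = (7/4)*2637579 = 18463053/4 ≈ 4.6158e+6)
(-4425436 + (1445036 - 1*1427514))/(3007526 + K) = (-4425436 + (1445036 - 1*1427514))/(3007526 + 18463053/4) = (-4425436 + (1445036 - 1427514))/(30493157/4) = (-4425436 + 17522)*(4/30493157) = -4407914*4/30493157 = -17631656/30493157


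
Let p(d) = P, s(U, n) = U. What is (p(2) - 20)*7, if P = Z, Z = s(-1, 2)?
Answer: -147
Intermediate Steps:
Z = -1
P = -1
p(d) = -1
(p(2) - 20)*7 = (-1 - 20)*7 = -21*7 = -147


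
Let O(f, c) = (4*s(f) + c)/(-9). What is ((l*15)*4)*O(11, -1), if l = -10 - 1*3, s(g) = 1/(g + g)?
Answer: -780/11 ≈ -70.909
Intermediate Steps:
s(g) = 1/(2*g)
l = -13 (l = -10 - 3 = -13)
O(f, c) = -2/(9*f) - c/9 (O(f, c) = (4*(1/(2*f)) + c)/(-9) = (2/f + c)*(-⅑) = (c + 2/f)*(-⅑) = -2/(9*f) - c/9)
((l*15)*4)*O(11, -1) = (-13*15*4)*((⅑)*(-2 - 1*(-1)*11)/11) = (-195*4)*((⅑)*(1/11)*(-2 + 11)) = -260*9/(3*11) = -780*1/11 = -780/11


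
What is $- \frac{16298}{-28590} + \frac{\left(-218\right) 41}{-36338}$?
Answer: $\frac{211943536}{259725855} \approx 0.81603$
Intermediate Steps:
$- \frac{16298}{-28590} + \frac{\left(-218\right) 41}{-36338} = \left(-16298\right) \left(- \frac{1}{28590}\right) - - \frac{4469}{18169} = \frac{8149}{14295} + \frac{4469}{18169} = \frac{211943536}{259725855}$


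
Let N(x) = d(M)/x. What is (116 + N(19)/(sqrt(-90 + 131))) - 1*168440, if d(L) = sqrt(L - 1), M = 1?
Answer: -168324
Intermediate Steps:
d(L) = sqrt(-1 + L)
N(x) = 0 (N(x) = sqrt(-1 + 1)/x = sqrt(0)/x = 0/x = 0)
(116 + N(19)/(sqrt(-90 + 131))) - 1*168440 = (116 + 0/(sqrt(-90 + 131))) - 1*168440 = (116 + 0/(sqrt(41))) - 168440 = (116 + 0*(sqrt(41)/41)) - 168440 = (116 + 0) - 168440 = 116 - 168440 = -168324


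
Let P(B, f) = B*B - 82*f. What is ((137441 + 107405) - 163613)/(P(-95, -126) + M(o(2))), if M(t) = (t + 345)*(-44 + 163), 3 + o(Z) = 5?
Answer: 81233/60650 ≈ 1.3394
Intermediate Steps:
o(Z) = 2 (o(Z) = -3 + 5 = 2)
P(B, f) = B**2 - 82*f
M(t) = 41055 + 119*t (M(t) = (345 + t)*119 = 41055 + 119*t)
((137441 + 107405) - 163613)/(P(-95, -126) + M(o(2))) = ((137441 + 107405) - 163613)/(((-95)**2 - 82*(-126)) + (41055 + 119*2)) = (244846 - 163613)/((9025 + 10332) + (41055 + 238)) = 81233/(19357 + 41293) = 81233/60650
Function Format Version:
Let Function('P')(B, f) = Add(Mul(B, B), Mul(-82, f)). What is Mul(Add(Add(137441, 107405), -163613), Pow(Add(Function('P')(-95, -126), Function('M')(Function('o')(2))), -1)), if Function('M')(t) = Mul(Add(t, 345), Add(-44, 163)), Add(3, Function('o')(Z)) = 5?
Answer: Rational(81233, 60650) ≈ 1.3394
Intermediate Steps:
Function('o')(Z) = 2 (Function('o')(Z) = Add(-3, 5) = 2)
Function('P')(B, f) = Add(Pow(B, 2), Mul(-82, f))
Function('M')(t) = Add(41055, Mul(119, t)) (Function('M')(t) = Mul(Add(345, t), 119) = Add(41055, Mul(119, t)))
Mul(Add(Add(137441, 107405), -163613), Pow(Add(Function('P')(-95, -126), Function('M')(Function('o')(2))), -1)) = Mul(Add(Add(137441, 107405), -163613), Pow(Add(Add(Pow(-95, 2), Mul(-82, -126)), Add(41055, Mul(119, 2))), -1)) = Mul(Add(244846, -163613), Pow(Add(Add(9025, 10332), Add(41055, 238)), -1)) = Mul(81233, Pow(Add(19357, 41293), -1)) = Mul(81233, Pow(60650, -1)) = Mul(81233, Rational(1, 60650)) = Rational(81233, 60650)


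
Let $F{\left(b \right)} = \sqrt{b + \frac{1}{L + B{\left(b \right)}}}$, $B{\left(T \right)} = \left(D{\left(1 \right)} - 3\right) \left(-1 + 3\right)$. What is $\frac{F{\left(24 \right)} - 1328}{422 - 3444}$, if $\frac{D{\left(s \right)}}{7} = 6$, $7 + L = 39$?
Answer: $\frac{664}{1511} - \frac{\sqrt{290510}}{332420} \approx 0.43782$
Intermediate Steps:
$L = 32$ ($L = -7 + 39 = 32$)
$D{\left(s \right)} = 42$ ($D{\left(s \right)} = 7 \cdot 6 = 42$)
$B{\left(T \right)} = 78$ ($B{\left(T \right)} = \left(42 - 3\right) \left(-1 + 3\right) = 39 \cdot 2 = 78$)
$F{\left(b \right)} = \sqrt{\frac{1}{110} + b}$ ($F{\left(b \right)} = \sqrt{b + \frac{1}{32 + 78}} = \sqrt{b + \frac{1}{110}} = \sqrt{\frac{1}{110} + b}$)
$\frac{F{\left(24 \right)} - 1328}{422 - 3444} = \frac{\frac{\sqrt{110 + 12100 \cdot 24}}{110} - 1328}{422 - 3444} = \frac{\frac{\sqrt{110 + 290400}}{110} - 1328}{-3022} = \left(\frac{\sqrt{290510}}{110} - 1328\right) \left(- \frac{1}{3022}\right) = \left(-1328 + \frac{\sqrt{290510}}{110}\right) \left(- \frac{1}{3022}\right) = \frac{664}{1511} - \frac{\sqrt{290510}}{332420}$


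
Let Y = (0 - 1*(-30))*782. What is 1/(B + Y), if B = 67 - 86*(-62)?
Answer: 1/28859 ≈ 3.4651e-5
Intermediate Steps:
Y = 23460 (Y = (0 + 30)*782 = 30*782 = 23460)
B = 5399 (B = 67 + 5332 = 5399)
1/(B + Y) = 1/(5399 + 23460) = 1/28859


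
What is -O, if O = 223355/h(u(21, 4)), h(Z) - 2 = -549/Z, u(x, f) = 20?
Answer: 4467100/509 ≈ 8776.2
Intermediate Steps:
h(Z) = 2 - 549/Z
O = -4467100/509 (O = 223355/(2 - 549/20) = 223355/(-509/20) = 223355*(-20/509) = -4467100/509 ≈ -8776.2)
-O = -1*(-4467100/509) = 4467100/509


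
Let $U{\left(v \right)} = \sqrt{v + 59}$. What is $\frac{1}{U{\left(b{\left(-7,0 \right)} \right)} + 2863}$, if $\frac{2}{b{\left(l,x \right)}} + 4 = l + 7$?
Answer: $\frac{5726}{16393421} - \frac{3 \sqrt{26}}{16393421} \approx 0.00034835$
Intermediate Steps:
$b{\left(l,x \right)} = \frac{2}{3 + l}$ ($b{\left(l,x \right)} = \frac{2}{-4 + \left(l + 7\right)} = \frac{2}{-4 + \left(7 + l\right)} = \frac{2}{3 + l}$)
$U{\left(v \right)} = \sqrt{59 + v}$
$\frac{1}{U{\left(b{\left(-7,0 \right)} \right)} + 2863} = \frac{1}{\sqrt{59 + \frac{2}{3 - 7}} + 2863} = \frac{1}{\sqrt{59 + \frac{2}{-4}} + 2863} = \frac{1}{\sqrt{59 + 2 \left(- \frac{1}{4}\right)} + 2863} = \frac{1}{\sqrt{59 - \frac{1}{2}} + 2863} = \frac{1}{\sqrt{\frac{117}{2}} + 2863} = \frac{1}{\frac{3 \sqrt{26}}{2} + 2863} = \frac{1}{2863 + \frac{3 \sqrt{26}}{2}}$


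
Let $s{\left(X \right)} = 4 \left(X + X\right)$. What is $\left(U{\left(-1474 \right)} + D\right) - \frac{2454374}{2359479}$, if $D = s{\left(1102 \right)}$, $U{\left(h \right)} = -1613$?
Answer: $\frac{16992872863}{2359479} \approx 7202.0$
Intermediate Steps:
$s{\left(X \right)} = 8 X$ ($s{\left(X \right)} = 4 \cdot 2 X = 8 X$)
$D = 8816$ ($D = 8 \cdot 1102 = 8816$)
$\left(U{\left(-1474 \right)} + D\right) - \frac{2454374}{2359479} = \left(-1613 + 8816\right) - \frac{2454374}{2359479} = 7203 - \frac{2454374}{2359479} = \frac{16992872863}{2359479}$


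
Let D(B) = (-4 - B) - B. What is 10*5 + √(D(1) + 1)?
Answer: 50 + I*√5 ≈ 50.0 + 2.2361*I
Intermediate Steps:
D(B) = -4 - 2*B
10*5 + √(D(1) + 1) = 10*5 + √((-4 - 2*1) + 1) = 50 + √((-4 - 2) + 1) = 50 + √(-6 + 1) = 50 + √(-5) = 50 + I*√5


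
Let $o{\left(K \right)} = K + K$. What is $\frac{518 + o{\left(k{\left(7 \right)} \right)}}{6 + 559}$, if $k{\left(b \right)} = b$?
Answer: $\frac{532}{565} \approx 0.94159$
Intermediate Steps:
$o{\left(K \right)} = 2 K$
$\frac{518 + o{\left(k{\left(7 \right)} \right)}}{6 + 559} = \frac{518 + 2 \cdot 7}{6 + 559} = \frac{518 + 14}{565} = 532 \cdot \frac{1}{565} = \frac{532}{565}$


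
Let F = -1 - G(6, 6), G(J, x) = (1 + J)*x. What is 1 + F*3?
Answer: -128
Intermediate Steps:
G(J, x) = x*(1 + J)
F = -43 (F = -1 - 6*(1 + 6) = -1 - 6*7 = -1 - 1*42 = -1 - 42 = -43)
1 + F*3 = 1 - 43*3 = 1 - 129 = -128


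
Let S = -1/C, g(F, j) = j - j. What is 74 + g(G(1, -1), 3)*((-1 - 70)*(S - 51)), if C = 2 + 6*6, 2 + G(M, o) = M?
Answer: 74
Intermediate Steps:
G(M, o) = -2 + M
C = 38 (C = 2 + 36 = 38)
g(F, j) = 0
S = -1/38 ≈ -0.026316
74 + g(G(1, -1), 3)*((-1 - 70)*(S - 51)) = 74 + 0*((-1 - 70)*(-1/38 - 51)) = 74 + 0*(-71*(-1939/38)) = 74 + 0*(137669/38) = 74 + 0 = 74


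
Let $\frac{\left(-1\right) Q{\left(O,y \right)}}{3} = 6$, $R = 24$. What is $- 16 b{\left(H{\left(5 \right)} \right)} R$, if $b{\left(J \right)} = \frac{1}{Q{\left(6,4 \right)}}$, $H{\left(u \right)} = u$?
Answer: $\frac{64}{3} \approx 21.333$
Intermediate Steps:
$Q{\left(O,y \right)} = -18$ ($Q{\left(O,y \right)} = \left(-3\right) 6 = -18$)
$b{\left(J \right)} = - \frac{1}{18}$ ($b{\left(J \right)} = \frac{1}{-18} = - \frac{1}{18}$)
$- 16 b{\left(H{\left(5 \right)} \right)} R = \left(-16\right) \left(- \frac{1}{18}\right) 24 = \frac{8}{9} \cdot 24 = \frac{64}{3}$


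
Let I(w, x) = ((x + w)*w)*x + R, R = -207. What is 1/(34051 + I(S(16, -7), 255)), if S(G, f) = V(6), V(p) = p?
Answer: 1/433174 ≈ 2.3085e-6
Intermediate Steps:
S(G, f) = 6
I(w, x) = -207 + w*x*(w + x) (I(w, x) = ((x + w)*w)*x - 207 = ((w + x)*w)*x - 207 = (w*(w + x))*x - 207 = w*x*(w + x) - 207 = -207 + w*x*(w + x))
1/(34051 + I(S(16, -7), 255)) = 1/(34051 + (-207 + 6*255² + 255*6²)) = 1/(34051 + (-207 + 6*65025 + 255*36)) = 1/(34051 + (-207 + 390150 + 9180)) = 1/(34051 + 399123) = 1/433174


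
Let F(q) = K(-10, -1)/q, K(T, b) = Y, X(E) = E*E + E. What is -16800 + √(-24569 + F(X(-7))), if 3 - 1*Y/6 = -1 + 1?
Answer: -16800 + 2*I*√300965/7 ≈ -16800.0 + 156.74*I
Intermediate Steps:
X(E) = E + E² (X(E) = E² + E = E + E²)
Y = 18 (Y = 18 - 6*(-1 + 1) = 18 - 6*0 = 18 + 0 = 18)
K(T, b) = 18
F(q) = 18/q
-16800 + √(-24569 + F(X(-7))) = -16800 + √(-24569 + 18/((-7*(1 - 7)))) = -16800 + √(-24569 + 18/((-7*(-6)))) = -16800 + √(-24569 + 18/42) = -16800 + √(-24569 + 18*(1/42)) = -16800 + √(-24569 + 3/7) = -16800 + √(-171980/7) = -16800 + 2*I*√300965/7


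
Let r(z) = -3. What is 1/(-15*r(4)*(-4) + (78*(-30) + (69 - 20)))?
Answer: -1/2471 ≈ -0.00040469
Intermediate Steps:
1/(-15*r(4)*(-4) + (78*(-30) + (69 - 20))) = 1/(-15*(-3)*(-4) + (78*(-30) + (69 - 20))) = 1/(45*(-4) + (-2340 + 49)) = 1/(-180 - 2291) = 1/(-2471) = -1/2471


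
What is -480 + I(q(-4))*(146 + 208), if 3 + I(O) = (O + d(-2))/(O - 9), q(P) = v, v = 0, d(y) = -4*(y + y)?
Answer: -6514/3 ≈ -2171.3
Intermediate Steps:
d(y) = -8*y
q(P) = 0
I(O) = -3 + (16 + O)/(-9 + O) (I(O) = -3 + (O - 8*(-2))/(O - 9) = -3 + (O + 16)/(-9 + O) = -3 + (16 + O)/(-9 + O))
-480 + I(q(-4))*(146 + 208) = -480 + ((43 - 2*0)/(-9 + 0))*(146 + 208) = -480 + ((43 + 0)/(-9))*354 = -480 - 1/9*43*354 = -480 - 43/9*354 = -480 - 5074/3 = -6514/3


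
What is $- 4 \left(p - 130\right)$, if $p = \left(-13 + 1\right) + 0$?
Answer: $568$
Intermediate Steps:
$p = -12$ ($p = -12 + 0 = -12$)
$- 4 \left(p - 130\right) = - 4 \left(-12 - 130\right) = \left(-4\right) \left(-142\right) = 568$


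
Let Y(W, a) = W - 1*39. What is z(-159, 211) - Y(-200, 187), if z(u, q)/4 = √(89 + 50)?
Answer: 239 + 4*√139 ≈ 286.16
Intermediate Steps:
z(u, q) = 4*√139 (z(u, q) = 4*√(89 + 50) = 4*√139)
Y(W, a) = -39 + W (Y(W, a) = W - 39 = -39 + W)
z(-159, 211) - Y(-200, 187) = 4*√139 - (-39 - 200) = 4*√139 - 1*(-239) = 4*√139 + 239 = 239 + 4*√139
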